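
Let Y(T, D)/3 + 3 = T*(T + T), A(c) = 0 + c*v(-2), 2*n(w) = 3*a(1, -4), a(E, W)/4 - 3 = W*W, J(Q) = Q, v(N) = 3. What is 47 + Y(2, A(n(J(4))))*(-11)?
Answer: -118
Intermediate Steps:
a(E, W) = 12 + 4*W² (a(E, W) = 12 + 4*(W*W) = 12 + 4*W²)
n(w) = 114 (n(w) = (3*(12 + 4*(-4)²))/2 = (3*(12 + 4*16))/2 = (3*(12 + 64))/2 = (3*76)/2 = (½)*228 = 114)
A(c) = 3*c (A(c) = 0 + c*3 = 0 + 3*c = 3*c)
Y(T, D) = -9 + 6*T² (Y(T, D) = -9 + 3*(T*(T + T)) = -9 + 3*(T*(2*T)) = -9 + 3*(2*T²) = -9 + 6*T²)
47 + Y(2, A(n(J(4))))*(-11) = 47 + (-9 + 6*2²)*(-11) = 47 + (-9 + 6*4)*(-11) = 47 + (-9 + 24)*(-11) = 47 + 15*(-11) = 47 - 165 = -118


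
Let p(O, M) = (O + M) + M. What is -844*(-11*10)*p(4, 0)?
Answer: 371360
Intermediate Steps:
p(O, M) = O + 2*M (p(O, M) = (M + O) + M = O + 2*M)
-844*(-11*10)*p(4, 0) = -844*(-11*10)*(4 + 2*0) = -(-92840)*(4 + 0) = -(-92840)*4 = -844*(-440) = 371360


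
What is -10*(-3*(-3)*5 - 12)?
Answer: -330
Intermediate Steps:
-10*(-3*(-3)*5 - 12) = -10*(9*5 - 12) = -10*(45 - 12) = -10*33 = -330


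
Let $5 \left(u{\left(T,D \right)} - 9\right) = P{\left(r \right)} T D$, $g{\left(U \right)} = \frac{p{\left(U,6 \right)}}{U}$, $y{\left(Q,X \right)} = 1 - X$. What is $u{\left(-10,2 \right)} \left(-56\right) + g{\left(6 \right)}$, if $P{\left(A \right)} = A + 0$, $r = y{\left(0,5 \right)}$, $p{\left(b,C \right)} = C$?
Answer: $-1399$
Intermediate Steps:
$g{\left(U \right)} = \frac{6}{U}$
$r = -4$ ($r = 1 - 5 = -4$)
$P{\left(A \right)} = A$
$u{\left(T,D \right)} = 9 - \frac{4 D T}{5}$ ($u{\left(T,D \right)} = 9 + \frac{\left(-4\right) T D}{5} = 9 + \frac{\left(-4\right) D T}{5} = 9 - \frac{4 D T}{5}$)
$u{\left(-10,2 \right)} \left(-56\right) + g{\left(6 \right)} = \left(9 - \frac{8}{5} \left(-10\right)\right) \left(-56\right) + \frac{6}{6} = \left(9 + 16\right) \left(-56\right) + 6 \cdot \frac{1}{6} = 25 \left(-56\right) + 1 = -1400 + 1 = -1399$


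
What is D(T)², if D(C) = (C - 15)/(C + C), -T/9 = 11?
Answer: 361/1089 ≈ 0.33150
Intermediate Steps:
T = -99 (T = -9*11 = -99)
D(C) = (-15 + C)/(2*C) (D(C) = (-15 + C)/((2*C)) = (-15 + C)*(1/(2*C)) = (-15 + C)/(2*C))
D(T)² = ((½)*(-15 - 99)/(-99))² = ((½)*(-1/99)*(-114))² = (19/33)² = 361/1089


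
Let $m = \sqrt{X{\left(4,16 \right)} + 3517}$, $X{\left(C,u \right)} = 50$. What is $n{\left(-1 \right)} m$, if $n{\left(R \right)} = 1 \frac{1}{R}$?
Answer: $- \sqrt{3567} \approx -59.724$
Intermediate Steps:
$n{\left(R \right)} = \frac{1}{R}$
$m = \sqrt{3567}$ ($m = \sqrt{50 + 3517} = \sqrt{3567} \approx 59.724$)
$n{\left(-1 \right)} m = \frac{\sqrt{3567}}{-1} = - \sqrt{3567}$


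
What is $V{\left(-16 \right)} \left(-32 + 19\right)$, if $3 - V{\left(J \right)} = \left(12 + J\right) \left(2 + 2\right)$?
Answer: $-247$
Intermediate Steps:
$V{\left(J \right)} = -45 - 4 J$ ($V{\left(J \right)} = 3 - \left(12 + J\right) \left(2 + 2\right) = 3 - \left(12 + J\right) 4 = 3 - \left(48 + 4 J\right) = -45 - 4 J$)
$V{\left(-16 \right)} \left(-32 + 19\right) = \left(-45 - -64\right) \left(-32 + 19\right) = \left(-45 + 64\right) \left(-13\right) = 19 \left(-13\right) = -247$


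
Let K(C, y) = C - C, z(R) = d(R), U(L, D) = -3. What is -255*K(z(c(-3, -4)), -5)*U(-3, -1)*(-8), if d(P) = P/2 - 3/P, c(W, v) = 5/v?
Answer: 0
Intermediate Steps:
d(P) = P/2 - 3/P (d(P) = P*(½) - 3/P = P/2 - 3/P)
z(R) = R/2 - 3/R
K(C, y) = 0
-255*K(z(c(-3, -4)), -5)*U(-3, -1)*(-8) = -255*0*(-3)*(-8) = -0*(-8) = -255*0 = 0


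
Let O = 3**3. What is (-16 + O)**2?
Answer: 121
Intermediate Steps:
O = 27
(-16 + O)**2 = (-16 + 27)**2 = 11**2 = 121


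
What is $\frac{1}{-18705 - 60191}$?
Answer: $- \frac{1}{78896} \approx -1.2675 \cdot 10^{-5}$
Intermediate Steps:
$\frac{1}{-18705 - 60191} = \frac{1}{-78896} = - \frac{1}{78896}$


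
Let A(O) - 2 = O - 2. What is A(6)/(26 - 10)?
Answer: 3/8 ≈ 0.37500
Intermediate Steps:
A(O) = O (A(O) = 2 + (O - 2) = 2 + (-2 + O) = O)
A(6)/(26 - 10) = 6/(26 - 10) = 6/16 = (1/16)*6 = 3/8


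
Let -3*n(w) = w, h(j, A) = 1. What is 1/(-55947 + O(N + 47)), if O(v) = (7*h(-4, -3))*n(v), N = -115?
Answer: -3/167365 ≈ -1.7925e-5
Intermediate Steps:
n(w) = -w/3
O(v) = -7*v/3 (O(v) = (7*1)*(-v/3) = 7*(-v/3) = -7*v/3)
1/(-55947 + O(N + 47)) = 1/(-55947 - 7*(-115 + 47)/3) = 1/(-55947 - 7/3*(-68)) = 1/(-55947 + 476/3) = 1/(-167365/3) = -3/167365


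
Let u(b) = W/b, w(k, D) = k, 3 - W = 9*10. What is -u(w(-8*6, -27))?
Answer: -29/16 ≈ -1.8125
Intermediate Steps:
W = -87 (W = 3 - 9*10 = 3 - 1*90 = 3 - 90 = -87)
u(b) = -87/b
-u(w(-8*6, -27)) = -(-87)/((-8*6)) = -(-87)/(-48) = -(-87)*(-1)/48 = -1*29/16 = -29/16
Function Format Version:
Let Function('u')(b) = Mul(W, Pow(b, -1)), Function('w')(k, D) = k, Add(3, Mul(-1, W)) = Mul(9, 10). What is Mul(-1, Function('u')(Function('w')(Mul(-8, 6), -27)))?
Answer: Rational(-29, 16) ≈ -1.8125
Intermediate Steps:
W = -87 (W = Add(3, Mul(-1, Mul(9, 10))) = Add(3, Mul(-1, 90)) = Add(3, -90) = -87)
Function('u')(b) = Mul(-87, Pow(b, -1))
Mul(-1, Function('u')(Function('w')(Mul(-8, 6), -27))) = Mul(-1, Mul(-87, Pow(Mul(-8, 6), -1))) = Mul(-1, Mul(-87, Pow(-48, -1))) = Mul(-1, Mul(-87, Rational(-1, 48))) = Mul(-1, Rational(29, 16)) = Rational(-29, 16)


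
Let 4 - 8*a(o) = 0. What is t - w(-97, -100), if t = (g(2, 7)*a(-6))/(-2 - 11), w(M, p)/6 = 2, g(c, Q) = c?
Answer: -157/13 ≈ -12.077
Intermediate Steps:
a(o) = ½ (a(o) = ½ - ⅛*0 = ½ + 0 = ½)
w(M, p) = 12 (w(M, p) = 6*2 = 12)
t = -1/13 (t = (2*(½))/(-2 - 11) = 1/(-13) = 1*(-1/13) = -1/13 ≈ -0.076923)
t - w(-97, -100) = -1/13 - 1*12 = -1/13 - 12 = -157/13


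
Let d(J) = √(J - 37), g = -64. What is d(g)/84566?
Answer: I*√101/84566 ≈ 0.00011884*I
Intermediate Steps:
d(J) = √(-37 + J)
d(g)/84566 = √(-37 - 64)/84566 = √(-101)*(1/84566) = (I*√101)*(1/84566) = I*√101/84566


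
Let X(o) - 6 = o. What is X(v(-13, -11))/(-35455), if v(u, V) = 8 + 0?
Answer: -2/5065 ≈ -0.00039487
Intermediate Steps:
v(u, V) = 8
X(o) = 6 + o
X(v(-13, -11))/(-35455) = (6 + 8)/(-35455) = 14*(-1/35455) = -2/5065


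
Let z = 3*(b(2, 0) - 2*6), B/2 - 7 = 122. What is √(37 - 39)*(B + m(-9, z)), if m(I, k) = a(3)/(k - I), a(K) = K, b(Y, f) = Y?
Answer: 1805*I*√2/7 ≈ 364.67*I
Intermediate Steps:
B = 258 (B = 14 + 2*122 = 14 + 244 = 258)
z = -30 (z = 3*(2 - 2*6) = 3*(2 - 12) = 3*(-10) = -30)
m(I, k) = 3/(k - I)
√(37 - 39)*(B + m(-9, z)) = √(37 - 39)*(258 + 3/(-30 - 1*(-9))) = √(-2)*(258 + 3/(-30 + 9)) = (I*√2)*(258 + 3/(-21)) = (I*√2)*(258 + 3*(-1/21)) = (I*√2)*(258 - ⅐) = (I*√2)*(1805/7) = 1805*I*√2/7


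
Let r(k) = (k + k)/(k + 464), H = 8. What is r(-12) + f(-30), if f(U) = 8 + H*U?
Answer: -26222/113 ≈ -232.05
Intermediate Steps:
r(k) = 2*k/(464 + k) (r(k) = (2*k)/(464 + k) = 2*k/(464 + k))
f(U) = 8 + 8*U
r(-12) + f(-30) = 2*(-12)/(464 - 12) + (8 + 8*(-30)) = 2*(-12)/452 + (8 - 240) = 2*(-12)*(1/452) - 232 = -6/113 - 232 = -26222/113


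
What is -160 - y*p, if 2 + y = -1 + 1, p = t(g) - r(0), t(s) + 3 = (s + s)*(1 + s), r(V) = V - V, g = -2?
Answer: -158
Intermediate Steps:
r(V) = 0
t(s) = -3 + 2*s*(1 + s) (t(s) = -3 + (s + s)*(1 + s) = -3 + (2*s)*(1 + s) = -3 + 2*s*(1 + s))
p = 1 (p = (-3 + 2*(-2) + 2*(-2)**2) - 1*0 = (-3 - 4 + 2*4) + 0 = (-3 - 4 + 8) + 0 = 1 + 0 = 1)
y = -2 (y = -2 + (-1 + 1) = -2 + 0 = -2)
-160 - y*p = -160 - (-2) = -160 - 1*(-2) = -160 + 2 = -158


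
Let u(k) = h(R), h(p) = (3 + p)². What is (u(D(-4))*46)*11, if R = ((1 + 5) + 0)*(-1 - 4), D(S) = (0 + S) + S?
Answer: 368874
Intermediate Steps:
D(S) = 2*S (D(S) = S + S = 2*S)
R = -30 (R = (6 + 0)*(-5) = 6*(-5) = -30)
u(k) = 729 (u(k) = (3 - 30)² = (-27)² = 729)
(u(D(-4))*46)*11 = (729*46)*11 = 33534*11 = 368874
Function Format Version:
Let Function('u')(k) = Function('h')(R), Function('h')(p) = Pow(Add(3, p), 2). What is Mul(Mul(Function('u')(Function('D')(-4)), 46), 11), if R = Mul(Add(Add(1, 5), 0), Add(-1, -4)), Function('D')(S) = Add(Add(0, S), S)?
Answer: 368874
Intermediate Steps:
Function('D')(S) = Mul(2, S) (Function('D')(S) = Add(S, S) = Mul(2, S))
R = -30 (R = Mul(Add(6, 0), -5) = Mul(6, -5) = -30)
Function('u')(k) = 729 (Function('u')(k) = Pow(Add(3, -30), 2) = Pow(-27, 2) = 729)
Mul(Mul(Function('u')(Function('D')(-4)), 46), 11) = Mul(Mul(729, 46), 11) = Mul(33534, 11) = 368874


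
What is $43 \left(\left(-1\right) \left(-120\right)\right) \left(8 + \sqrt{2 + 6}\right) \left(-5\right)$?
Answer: $-206400 - 51600 \sqrt{2} \approx -2.7937 \cdot 10^{5}$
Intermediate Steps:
$43 \left(\left(-1\right) \left(-120\right)\right) \left(8 + \sqrt{2 + 6}\right) \left(-5\right) = 43 \cdot 120 \left(8 + \sqrt{8}\right) \left(-5\right) = 5160 \left(8 + 2 \sqrt{2}\right) \left(-5\right) = 5160 \left(-40 - 10 \sqrt{2}\right) = -206400 - 51600 \sqrt{2}$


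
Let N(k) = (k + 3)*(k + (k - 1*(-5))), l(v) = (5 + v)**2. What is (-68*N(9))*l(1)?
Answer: -675648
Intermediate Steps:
N(k) = (3 + k)*(5 + 2*k) (N(k) = (3 + k)*(k + (k + 5)) = (3 + k)*(k + (5 + k)) = (3 + k)*(5 + 2*k))
(-68*N(9))*l(1) = (-68*(15 + 2*9**2 + 11*9))*(5 + 1)**2 = -68*(15 + 2*81 + 99)*6**2 = -68*(15 + 162 + 99)*36 = -68*276*36 = -18768*36 = -675648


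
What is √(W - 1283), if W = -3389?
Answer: 8*I*√73 ≈ 68.352*I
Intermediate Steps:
√(W - 1283) = √(-3389 - 1283) = √(-4672) = 8*I*√73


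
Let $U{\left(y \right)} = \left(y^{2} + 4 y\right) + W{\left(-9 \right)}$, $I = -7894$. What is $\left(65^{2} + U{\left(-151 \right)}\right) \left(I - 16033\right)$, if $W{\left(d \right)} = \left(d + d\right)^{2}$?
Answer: $-639951542$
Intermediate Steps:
$W{\left(d \right)} = 4 d^{2}$ ($W{\left(d \right)} = \left(2 d\right)^{2} = 4 d^{2}$)
$U{\left(y \right)} = 324 + y^{2} + 4 y$ ($U{\left(y \right)} = \left(y^{2} + 4 y\right) + 4 \left(-9\right)^{2} = \left(y^{2} + 4 y\right) + 4 \cdot 81 = \left(y^{2} + 4 y\right) + 324 = 324 + y^{2} + 4 y$)
$\left(65^{2} + U{\left(-151 \right)}\right) \left(I - 16033\right) = \left(65^{2} + \left(324 + \left(-151\right)^{2} + 4 \left(-151\right)\right)\right) \left(-7894 - 16033\right) = \left(4225 + \left(324 + 22801 - 604\right)\right) \left(-23927\right) = \left(4225 + 22521\right) \left(-23927\right) = 26746 \left(-23927\right) = -639951542$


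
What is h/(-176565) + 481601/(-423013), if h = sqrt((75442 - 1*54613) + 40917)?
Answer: -481601/423013 - sqrt(61746)/176565 ≈ -1.1399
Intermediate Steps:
h = sqrt(61746) (h = sqrt((75442 - 54613) + 40917) = sqrt(20829 + 40917) = sqrt(61746) ≈ 248.49)
h/(-176565) + 481601/(-423013) = sqrt(61746)/(-176565) + 481601/(-423013) = sqrt(61746)*(-1/176565) + 481601*(-1/423013) = -sqrt(61746)/176565 - 481601/423013 = -481601/423013 - sqrt(61746)/176565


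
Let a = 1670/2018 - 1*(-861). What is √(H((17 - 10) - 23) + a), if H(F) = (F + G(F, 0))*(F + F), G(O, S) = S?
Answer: 4*√87416733/1009 ≈ 37.065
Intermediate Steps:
H(F) = 2*F² (H(F) = (F + 0)*(F + F) = F*(2*F) = 2*F²)
a = 869584/1009 (a = 1670*(1/2018) + 861 = 835/1009 + 861 = 869584/1009 ≈ 861.83)
√(H((17 - 10) - 23) + a) = √(2*((17 - 10) - 23)² + 869584/1009) = √(2*(7 - 23)² + 869584/1009) = √(2*(-16)² + 869584/1009) = √(2*256 + 869584/1009) = √(512 + 869584/1009) = √(1386192/1009) = 4*√87416733/1009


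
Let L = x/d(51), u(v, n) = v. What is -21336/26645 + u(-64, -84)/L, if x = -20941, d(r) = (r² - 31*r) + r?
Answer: 1379557704/557972945 ≈ 2.4724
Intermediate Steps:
d(r) = r² - 30*r
L = -20941/1071 (L = -20941*1/(51*(-30 + 51)) = -20941/(51*21) = -20941/1071 ≈ -19.553)
-21336/26645 + u(-64, -84)/L = -21336/26645 - 64/(-20941/1071) = -21336*1/26645 - 64*(-1071/20941) = -21336/26645 + 68544/20941 = 1379557704/557972945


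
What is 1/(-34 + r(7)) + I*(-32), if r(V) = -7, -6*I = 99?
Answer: 21647/41 ≈ 527.98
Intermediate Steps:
I = -33/2 (I = -⅙*99 = -33/2 ≈ -16.500)
1/(-34 + r(7)) + I*(-32) = 1/(-34 - 7) - 33/2*(-32) = 1/(-41) + 528 = -1/41 + 528 = 21647/41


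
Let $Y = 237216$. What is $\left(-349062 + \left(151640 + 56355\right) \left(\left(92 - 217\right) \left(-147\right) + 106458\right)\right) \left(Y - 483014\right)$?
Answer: $-6381970743421854$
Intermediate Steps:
$\left(-349062 + \left(151640 + 56355\right) \left(\left(92 - 217\right) \left(-147\right) + 106458\right)\right) \left(Y - 483014\right) = \left(-349062 + \left(151640 + 56355\right) \left(\left(92 - 217\right) \left(-147\right) + 106458\right)\right) \left(237216 - 483014\right) = \left(-349062 + 207995 \left(\left(-125\right) \left(-147\right) + 106458\right)\right) \left(-245798\right) = \left(-349062 + 207995 \left(18375 + 106458\right)\right) \left(-245798\right) = \left(-349062 + 207995 \cdot 124833\right) \left(-245798\right) = \left(-349062 + 25964639835\right) \left(-245798\right) = 25964290773 \left(-245798\right) = -6381970743421854$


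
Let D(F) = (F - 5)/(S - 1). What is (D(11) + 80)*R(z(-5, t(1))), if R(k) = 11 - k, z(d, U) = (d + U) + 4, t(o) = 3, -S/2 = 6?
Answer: 9306/13 ≈ 715.85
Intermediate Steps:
S = -12 (S = -2*6 = -12)
z(d, U) = 4 + U + d (z(d, U) = (U + d) + 4 = 4 + U + d)
D(F) = 5/13 - F/13 (D(F) = (F - 5)/(-12 - 1) = (-5 + F)/(-13) = (-5 + F)*(-1/13) = 5/13 - F/13)
(D(11) + 80)*R(z(-5, t(1))) = ((5/13 - 1/13*11) + 80)*(11 - (4 + 3 - 5)) = ((5/13 - 11/13) + 80)*(11 - 1*2) = (-6/13 + 80)*(11 - 2) = (1034/13)*9 = 9306/13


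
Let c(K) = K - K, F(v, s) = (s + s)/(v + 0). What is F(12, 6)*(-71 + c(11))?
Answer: -71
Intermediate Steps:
F(v, s) = 2*s/v (F(v, s) = (2*s)/v = 2*s/v)
c(K) = 0
F(12, 6)*(-71 + c(11)) = (2*6/12)*(-71 + 0) = (2*6*(1/12))*(-71) = 1*(-71) = -71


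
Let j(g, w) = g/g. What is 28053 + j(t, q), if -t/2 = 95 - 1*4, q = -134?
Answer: 28054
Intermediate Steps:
t = -182 (t = -2*(95 - 1*4) = -2*(95 - 4) = -2*91 = -182)
j(g, w) = 1
28053 + j(t, q) = 28053 + 1 = 28054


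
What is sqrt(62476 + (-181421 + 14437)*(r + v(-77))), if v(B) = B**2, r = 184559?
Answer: 2*I*sqrt(7952096429) ≈ 1.7835e+5*I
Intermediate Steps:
sqrt(62476 + (-181421 + 14437)*(r + v(-77))) = sqrt(62476 + (-181421 + 14437)*(184559 + (-77)**2)) = sqrt(62476 - 166984*(184559 + 5929)) = sqrt(62476 - 166984*190488) = sqrt(62476 - 31808448192) = sqrt(-31808385716) = 2*I*sqrt(7952096429)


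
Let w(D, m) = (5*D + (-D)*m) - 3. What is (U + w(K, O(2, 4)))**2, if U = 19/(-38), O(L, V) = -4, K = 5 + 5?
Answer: 29929/4 ≈ 7482.3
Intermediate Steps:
K = 10
w(D, m) = -3 + 5*D - D*m (w(D, m) = (5*D - D*m) - 3 = -3 + 5*D - D*m)
U = -1/2 (U = 19*(-1/38) = -1/2 ≈ -0.50000)
(U + w(K, O(2, 4)))**2 = (-1/2 + (-3 + 5*10 - 1*10*(-4)))**2 = (-1/2 + (-3 + 50 + 40))**2 = (-1/2 + 87)**2 = (173/2)**2 = 29929/4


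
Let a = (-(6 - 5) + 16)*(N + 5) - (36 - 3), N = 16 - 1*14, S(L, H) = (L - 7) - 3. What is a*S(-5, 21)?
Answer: -1080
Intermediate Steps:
S(L, H) = -10 + L (S(L, H) = (-7 + L) - 3 = -10 + L)
N = 2 (N = 16 - 14 = 2)
a = 72 (a = (-(6 - 5) + 16)*(2 + 5) - (36 - 3) = (-1*1 + 16)*7 - 1*33 = (-1 + 16)*7 - 33 = 15*7 - 33 = 105 - 33 = 72)
a*S(-5, 21) = 72*(-10 - 5) = 72*(-15) = -1080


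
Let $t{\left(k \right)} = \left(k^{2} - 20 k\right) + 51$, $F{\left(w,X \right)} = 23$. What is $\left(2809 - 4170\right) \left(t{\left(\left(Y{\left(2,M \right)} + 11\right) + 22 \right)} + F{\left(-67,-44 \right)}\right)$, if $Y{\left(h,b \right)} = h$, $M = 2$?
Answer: $-815239$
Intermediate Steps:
$t{\left(k \right)} = 51 + k^{2} - 20 k$
$\left(2809 - 4170\right) \left(t{\left(\left(Y{\left(2,M \right)} + 11\right) + 22 \right)} + F{\left(-67,-44 \right)}\right) = \left(2809 - 4170\right) \left(\left(51 + \left(\left(2 + 11\right) + 22\right)^{2} - 20 \left(\left(2 + 11\right) + 22\right)\right) + 23\right) = - 1361 \left(\left(51 + \left(13 + 22\right)^{2} - 20 \left(13 + 22\right)\right) + 23\right) = - 1361 \left(\left(51 + 35^{2} - 700\right) + 23\right) = - 1361 \left(\left(51 + 1225 - 700\right) + 23\right) = - 1361 \left(576 + 23\right) = \left(-1361\right) 599 = -815239$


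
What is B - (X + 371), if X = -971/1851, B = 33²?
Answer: 1329989/1851 ≈ 718.52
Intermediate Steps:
B = 1089
X = -971/1851 (X = -971*1/1851 = -971/1851 ≈ -0.52458)
B - (X + 371) = 1089 - (-971/1851 + 371) = 1089 - 1*685750/1851 = 1089 - 685750/1851 = 1329989/1851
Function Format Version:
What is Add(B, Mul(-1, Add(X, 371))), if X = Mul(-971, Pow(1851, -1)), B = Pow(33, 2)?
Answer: Rational(1329989, 1851) ≈ 718.52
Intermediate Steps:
B = 1089
X = Rational(-971, 1851) (X = Mul(-971, Rational(1, 1851)) = Rational(-971, 1851) ≈ -0.52458)
Add(B, Mul(-1, Add(X, 371))) = Add(1089, Mul(-1, Add(Rational(-971, 1851), 371))) = Add(1089, Mul(-1, Rational(685750, 1851))) = Add(1089, Rational(-685750, 1851)) = Rational(1329989, 1851)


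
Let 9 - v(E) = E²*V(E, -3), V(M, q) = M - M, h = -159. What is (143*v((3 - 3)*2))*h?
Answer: -204633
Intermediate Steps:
V(M, q) = 0
v(E) = 9 (v(E) = 9 - E²*0 = 9 - 1*0 = 9 + 0 = 9)
(143*v((3 - 3)*2))*h = (143*9)*(-159) = 1287*(-159) = -204633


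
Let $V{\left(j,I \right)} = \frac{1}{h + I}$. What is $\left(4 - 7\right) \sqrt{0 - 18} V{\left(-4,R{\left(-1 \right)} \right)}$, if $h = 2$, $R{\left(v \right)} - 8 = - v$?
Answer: $- \frac{9 i \sqrt{2}}{11} \approx - 1.1571 i$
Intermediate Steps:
$R{\left(v \right)} = 8 - v$
$V{\left(j,I \right)} = \frac{1}{2 + I}$
$\left(4 - 7\right) \sqrt{0 - 18} V{\left(-4,R{\left(-1 \right)} \right)} = \frac{\left(4 - 7\right) \sqrt{0 - 18}}{2 + \left(8 - -1\right)} = \frac{\left(4 - 7\right) \sqrt{-18}}{2 + \left(8 + 1\right)} = \frac{\left(-3\right) 3 i \sqrt{2}}{2 + 9} = \frac{\left(-9\right) i \sqrt{2}}{11} = - 9 i \sqrt{2} \cdot \frac{1}{11} = - \frac{9 i \sqrt{2}}{11}$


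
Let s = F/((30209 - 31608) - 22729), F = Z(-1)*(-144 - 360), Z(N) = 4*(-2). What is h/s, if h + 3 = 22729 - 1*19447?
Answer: -412061/21 ≈ -19622.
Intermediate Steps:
Z(N) = -8
F = 4032 (F = -8*(-144 - 360) = -8*(-504) = 4032)
s = -63/377 (s = 4032/((30209 - 31608) - 22729) = 4032/(-1399 - 22729) = 4032/(-24128) = 4032*(-1/24128) = -63/377 ≈ -0.16711)
h = 3279 (h = -3 + (22729 - 1*19447) = -3 + (22729 - 19447) = -3 + 3282 = 3279)
h/s = 3279/(-63/377) = 3279*(-377/63) = -412061/21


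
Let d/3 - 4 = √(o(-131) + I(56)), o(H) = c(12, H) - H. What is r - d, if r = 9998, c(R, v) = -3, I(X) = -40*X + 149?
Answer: 9986 - 3*I*√1963 ≈ 9986.0 - 132.92*I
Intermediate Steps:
I(X) = 149 - 40*X
o(H) = -3 - H
d = 12 + 3*I*√1963 (d = 12 + 3*√((-3 - 1*(-131)) + (149 - 40*56)) = 12 + 3*√((-3 + 131) + (149 - 2240)) = 12 + 3*√(128 - 2091) = 12 + 3*√(-1963) = 12 + 3*(I*√1963) = 12 + 3*I*√1963 ≈ 12.0 + 132.92*I)
r - d = 9998 - (12 + 3*I*√1963) = 9998 + (-12 - 3*I*√1963) = 9986 - 3*I*√1963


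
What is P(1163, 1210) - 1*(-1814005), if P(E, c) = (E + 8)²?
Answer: 3185246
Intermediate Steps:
P(E, c) = (8 + E)²
P(1163, 1210) - 1*(-1814005) = (8 + 1163)² - 1*(-1814005) = 1171² + 1814005 = 1371241 + 1814005 = 3185246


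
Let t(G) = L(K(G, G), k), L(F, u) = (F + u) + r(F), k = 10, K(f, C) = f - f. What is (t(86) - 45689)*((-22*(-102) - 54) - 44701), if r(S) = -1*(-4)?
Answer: 1941689925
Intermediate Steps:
K(f, C) = 0
r(S) = 4
L(F, u) = 4 + F + u (L(F, u) = (F + u) + 4 = 4 + F + u)
t(G) = 14 (t(G) = 4 + 0 + 10 = 14)
(t(86) - 45689)*((-22*(-102) - 54) - 44701) = (14 - 45689)*((-22*(-102) - 54) - 44701) = -45675*((2244 - 54) - 44701) = -45675*(2190 - 44701) = -45675*(-42511) = 1941689925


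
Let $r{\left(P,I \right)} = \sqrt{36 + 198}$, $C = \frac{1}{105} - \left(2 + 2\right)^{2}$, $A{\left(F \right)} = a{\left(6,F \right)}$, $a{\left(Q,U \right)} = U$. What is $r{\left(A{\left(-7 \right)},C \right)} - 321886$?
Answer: $-321886 + 3 \sqrt{26} \approx -3.2187 \cdot 10^{5}$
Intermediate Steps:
$A{\left(F \right)} = F$
$C = - \frac{1679}{105}$ ($C = \frac{1}{105} - 4^{2} = \frac{1}{105} - 16 = - \frac{1679}{105} \approx -15.99$)
$r{\left(P,I \right)} = 3 \sqrt{26}$ ($r{\left(P,I \right)} = \sqrt{234} = 3 \sqrt{26}$)
$r{\left(A{\left(-7 \right)},C \right)} - 321886 = 3 \sqrt{26} - 321886 = -321886 + 3 \sqrt{26}$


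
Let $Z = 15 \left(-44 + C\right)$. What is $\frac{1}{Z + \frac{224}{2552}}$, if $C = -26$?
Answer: $- \frac{319}{334922} \approx -0.00095246$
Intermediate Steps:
$Z = -1050$ ($Z = 15 \left(-44 - 26\right) = 15 \left(-70\right) = -1050$)
$\frac{1}{Z + \frac{224}{2552}} = \frac{1}{-1050 + \frac{224}{2552}} = \frac{1}{-1050 + 224 \cdot \frac{1}{2552}} = \frac{1}{-1050 + \frac{28}{319}} = \frac{1}{- \frac{334922}{319}} = - \frac{319}{334922}$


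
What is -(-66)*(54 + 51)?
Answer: 6930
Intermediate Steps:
-(-66)*(54 + 51) = -(-66)*105 = -1*(-6930) = 6930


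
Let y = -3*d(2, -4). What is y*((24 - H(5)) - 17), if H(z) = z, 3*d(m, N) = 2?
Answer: -4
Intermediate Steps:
d(m, N) = ⅔ (d(m, N) = (⅓)*2 = ⅔)
y = -2 (y = -3*⅔ = -2)
y*((24 - H(5)) - 17) = -2*((24 - 1*5) - 17) = -2*((24 - 5) - 17) = -2*(19 - 17) = -2*2 = -4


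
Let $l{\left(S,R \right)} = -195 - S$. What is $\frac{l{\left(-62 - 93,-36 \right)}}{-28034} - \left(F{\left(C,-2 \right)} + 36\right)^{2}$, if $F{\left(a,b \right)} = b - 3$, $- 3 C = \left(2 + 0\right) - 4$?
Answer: $- \frac{13470317}{14017} \approx -961.0$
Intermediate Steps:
$C = \frac{2}{3}$ ($C = - \frac{\left(2 + 0\right) - 4}{3} = - \frac{2 - 4}{3} = \left(- \frac{1}{3}\right) \left(-2\right) = \frac{2}{3} \approx 0.66667$)
$F{\left(a,b \right)} = -3 + b$
$\frac{l{\left(-62 - 93,-36 \right)}}{-28034} - \left(F{\left(C,-2 \right)} + 36\right)^{2} = \frac{-195 - \left(-62 - 93\right)}{-28034} - \left(\left(-3 - 2\right) + 36\right)^{2} = \left(-195 - \left(-62 - 93\right)\right) \left(- \frac{1}{28034}\right) - \left(-5 + 36\right)^{2} = \left(-195 - -155\right) \left(- \frac{1}{28034}\right) - 31^{2} = \left(-195 + 155\right) \left(- \frac{1}{28034}\right) - 961 = \left(-40\right) \left(- \frac{1}{28034}\right) - 961 = \frac{20}{14017} - 961 = - \frac{13470317}{14017}$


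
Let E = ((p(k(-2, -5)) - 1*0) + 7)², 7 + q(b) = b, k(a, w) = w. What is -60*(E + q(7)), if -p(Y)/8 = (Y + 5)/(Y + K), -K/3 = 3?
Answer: -2940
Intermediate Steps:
K = -9 (K = -3*3 = -9)
q(b) = -7 + b
p(Y) = -8*(5 + Y)/(-9 + Y) (p(Y) = -8*(Y + 5)/(Y - 9) = -8*(5 + Y)/(-9 + Y))
E = 49 (E = ((8*(-5 - 1*(-5))/(-9 - 5) - 1*0) + 7)² = ((8*(-5 + 5)/(-14) + 0) + 7)² = ((8*(-1/14)*0 + 0) + 7)² = ((0 + 0) + 7)² = (0 + 7)² = 7² = 49)
-60*(E + q(7)) = -60*(49 + (-7 + 7)) = -60*(49 + 0) = -60*49 = -2940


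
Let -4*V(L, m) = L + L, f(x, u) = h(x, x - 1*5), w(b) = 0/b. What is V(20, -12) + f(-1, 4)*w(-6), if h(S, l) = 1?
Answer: -10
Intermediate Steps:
w(b) = 0
f(x, u) = 1
V(L, m) = -L/2 (V(L, m) = -(L + L)/4 = -L/2)
V(20, -12) + f(-1, 4)*w(-6) = -1/2*20 + 1*0 = -10 + 0 = -10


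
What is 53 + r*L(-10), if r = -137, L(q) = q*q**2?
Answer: 137053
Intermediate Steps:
L(q) = q**3
53 + r*L(-10) = 53 - 137*(-10)**3 = 53 - 137*(-1000) = 53 + 137000 = 137053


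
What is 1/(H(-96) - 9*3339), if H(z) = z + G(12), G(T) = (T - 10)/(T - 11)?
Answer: -1/30145 ≈ -3.3173e-5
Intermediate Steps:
G(T) = (-10 + T)/(-11 + T)
H(z) = 2 + z (H(z) = z + (-10 + 12)/(-11 + 12) = z + 2/1 = z + 1*2 = z + 2 = 2 + z)
1/(H(-96) - 9*3339) = 1/((2 - 96) - 9*3339) = 1/(-94 - 30051) = 1/(-30145) = -1/30145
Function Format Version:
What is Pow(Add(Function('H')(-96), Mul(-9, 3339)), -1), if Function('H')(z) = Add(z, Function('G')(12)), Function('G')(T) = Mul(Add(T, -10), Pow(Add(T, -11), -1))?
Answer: Rational(-1, 30145) ≈ -3.3173e-5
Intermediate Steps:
Function('G')(T) = Mul(Pow(Add(-11, T), -1), Add(-10, T)) (Function('G')(T) = Mul(Add(-10, T), Pow(Add(-11, T), -1)) = Mul(Pow(Add(-11, T), -1), Add(-10, T)))
Function('H')(z) = Add(2, z) (Function('H')(z) = Add(z, Mul(Pow(Add(-11, 12), -1), Add(-10, 12))) = Add(z, Mul(Pow(1, -1), 2)) = Add(z, Mul(1, 2)) = Add(z, 2) = Add(2, z))
Pow(Add(Function('H')(-96), Mul(-9, 3339)), -1) = Pow(Add(Add(2, -96), Mul(-9, 3339)), -1) = Pow(Add(-94, -30051), -1) = Pow(-30145, -1) = Rational(-1, 30145)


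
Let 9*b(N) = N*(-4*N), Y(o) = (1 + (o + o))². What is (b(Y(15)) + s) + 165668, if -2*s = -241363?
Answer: -2233877/18 ≈ -1.2410e+5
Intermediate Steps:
s = 241363/2 (s = -½*(-241363) = 241363/2 ≈ 1.2068e+5)
Y(o) = (1 + 2*o)²
b(N) = -4*N²/9 (b(N) = (N*(-4*N))/9 = (-4*N²)/9 = -4*N²/9)
(b(Y(15)) + s) + 165668 = (-4*(1 + 2*15)⁴/9 + 241363/2) + 165668 = (-4*(1 + 30)⁴/9 + 241363/2) + 165668 = (-4*(31²)²/9 + 241363/2) + 165668 = (-4/9*961² + 241363/2) + 165668 = (-4/9*923521 + 241363/2) + 165668 = (-3694084/9 + 241363/2) + 165668 = -5215901/18 + 165668 = -2233877/18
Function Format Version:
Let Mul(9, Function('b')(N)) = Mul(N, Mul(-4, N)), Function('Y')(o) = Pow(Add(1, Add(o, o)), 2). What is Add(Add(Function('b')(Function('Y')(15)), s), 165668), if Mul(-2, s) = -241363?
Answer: Rational(-2233877, 18) ≈ -1.2410e+5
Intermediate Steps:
s = Rational(241363, 2) (s = Mul(Rational(-1, 2), -241363) = Rational(241363, 2) ≈ 1.2068e+5)
Function('Y')(o) = Pow(Add(1, Mul(2, o)), 2)
Function('b')(N) = Mul(Rational(-4, 9), Pow(N, 2)) (Function('b')(N) = Mul(Rational(1, 9), Mul(N, Mul(-4, N))) = Mul(Rational(1, 9), Mul(-4, Pow(N, 2))) = Mul(Rational(-4, 9), Pow(N, 2)))
Add(Add(Function('b')(Function('Y')(15)), s), 165668) = Add(Add(Mul(Rational(-4, 9), Pow(Pow(Add(1, Mul(2, 15)), 2), 2)), Rational(241363, 2)), 165668) = Add(Add(Mul(Rational(-4, 9), Pow(Pow(Add(1, 30), 2), 2)), Rational(241363, 2)), 165668) = Add(Add(Mul(Rational(-4, 9), Pow(Pow(31, 2), 2)), Rational(241363, 2)), 165668) = Add(Add(Mul(Rational(-4, 9), Pow(961, 2)), Rational(241363, 2)), 165668) = Add(Add(Mul(Rational(-4, 9), 923521), Rational(241363, 2)), 165668) = Add(Add(Rational(-3694084, 9), Rational(241363, 2)), 165668) = Add(Rational(-5215901, 18), 165668) = Rational(-2233877, 18)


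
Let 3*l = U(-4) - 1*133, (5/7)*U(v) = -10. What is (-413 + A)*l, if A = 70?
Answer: 16807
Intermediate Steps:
U(v) = -14 (U(v) = (7/5)*(-10) = -14)
l = -49 (l = (-14 - 1*133)/3 = (-14 - 133)/3 = (1/3)*(-147) = -49)
(-413 + A)*l = (-413 + 70)*(-49) = -343*(-49) = 16807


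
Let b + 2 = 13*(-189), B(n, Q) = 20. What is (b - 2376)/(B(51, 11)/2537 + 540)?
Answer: -2453279/274000 ≈ -8.9536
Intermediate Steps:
b = -2459 (b = -2 + 13*(-189) = -2 - 2457 = -2459)
(b - 2376)/(B(51, 11)/2537 + 540) = (-2459 - 2376)/(20/2537 + 540) = -4835/(20*(1/2537) + 540) = -4835/(20/2537 + 540) = -4835/1370000/2537 = -4835*2537/1370000 = -2453279/274000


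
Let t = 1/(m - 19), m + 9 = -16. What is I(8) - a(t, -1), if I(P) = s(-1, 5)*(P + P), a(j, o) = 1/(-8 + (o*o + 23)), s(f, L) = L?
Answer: 1279/16 ≈ 79.938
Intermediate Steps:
m = -25 (m = -9 - 16 = -25)
t = -1/44 (t = 1/(-25 - 19) = 1/(-44) = -1/44 ≈ -0.022727)
a(j, o) = 1/(15 + o²) (a(j, o) = 1/(-8 + (o² + 23)) = 1/(-8 + (23 + o²)) = 1/(15 + o²))
I(P) = 10*P (I(P) = 5*(P + P) = 5*(2*P) = 10*P)
I(8) - a(t, -1) = 10*8 - 1/(15 + (-1)²) = 80 - 1/(15 + 1) = 80 - 1/16 = 1279/16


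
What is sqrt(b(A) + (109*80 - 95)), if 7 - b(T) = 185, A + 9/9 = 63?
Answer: sqrt(8447) ≈ 91.908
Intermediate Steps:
A = 62 (A = -1 + 63 = 62)
b(T) = -178 (b(T) = 7 - 1*185 = 7 - 185 = -178)
sqrt(b(A) + (109*80 - 95)) = sqrt(-178 + (109*80 - 95)) = sqrt(-178 + (8720 - 95)) = sqrt(-178 + 8625) = sqrt(8447)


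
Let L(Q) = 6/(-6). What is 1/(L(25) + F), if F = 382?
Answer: 1/381 ≈ 0.0026247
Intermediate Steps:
L(Q) = -1 (L(Q) = 6*(-1/6) = -1)
1/(L(25) + F) = 1/(-1 + 382) = 1/381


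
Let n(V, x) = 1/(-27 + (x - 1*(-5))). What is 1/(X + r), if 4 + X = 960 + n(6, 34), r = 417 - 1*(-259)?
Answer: 12/19585 ≈ 0.00061271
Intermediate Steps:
n(V, x) = 1/(-22 + x) (n(V, x) = 1/(-27 + (x + 5)) = 1/(-27 + (5 + x)) = 1/(-22 + x))
r = 676 (r = 417 + 259 = 676)
X = 11473/12 (X = -4 + (960 + 1/(-22 + 34)) = -4 + (960 + 1/12) = -4 + 11521/12 = 11473/12 ≈ 956.08)
1/(X + r) = 1/(11473/12 + 676) = 1/(19585/12) = 12/19585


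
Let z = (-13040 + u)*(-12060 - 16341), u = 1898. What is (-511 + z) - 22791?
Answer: 316420640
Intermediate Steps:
z = 316443942 (z = (-13040 + 1898)*(-12060 - 16341) = -11142*(-28401) = 316443942)
(-511 + z) - 22791 = (-511 + 316443942) - 22791 = 316443431 - 22791 = 316420640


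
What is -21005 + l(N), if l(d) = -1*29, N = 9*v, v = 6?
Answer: -21034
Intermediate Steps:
N = 54 (N = 9*6 = 54)
l(d) = -29
-21005 + l(N) = -21005 - 29 = -21034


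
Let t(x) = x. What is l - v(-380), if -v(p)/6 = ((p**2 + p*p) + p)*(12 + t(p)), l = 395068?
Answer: -636436292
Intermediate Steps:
v(p) = -6*(12 + p)*(p + 2*p**2) (v(p) = -6*((p**2 + p*p) + p)*(12 + p) = -6*((p**2 + p**2) + p)*(12 + p) = -6*(2*p**2 + p)*(12 + p) = -6*(p + 2*p**2)*(12 + p) = -6*(12 + p)*(p + 2*p**2))
l - v(-380) = 395068 - (-6)*(-380)*(12 + 2*(-380)**2 + 25*(-380)) = 395068 - (-6)*(-380)*(12 + 2*144400 - 9500) = 395068 - (-6)*(-380)*(12 + 288800 - 9500) = 395068 - (-6)*(-380)*279312 = 395068 - 1*636831360 = 395068 - 636831360 = -636436292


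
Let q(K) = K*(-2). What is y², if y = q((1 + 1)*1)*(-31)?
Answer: 15376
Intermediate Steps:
q(K) = -2*K
y = 124 (y = -2*(1 + 1)*(-31) = -4*(-31) = 124)
y² = 124² = 15376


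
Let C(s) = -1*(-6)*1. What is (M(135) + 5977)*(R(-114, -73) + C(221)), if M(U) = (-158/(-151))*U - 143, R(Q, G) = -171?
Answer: -148873560/151 ≈ -9.8592e+5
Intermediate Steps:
C(s) = 6 (C(s) = 6*1 = 6)
M(U) = -143 + 158*U/151 (M(U) = (-158*(-1/151))*U - 143 = 158*U/151 - 143 = -143 + 158*U/151)
(M(135) + 5977)*(R(-114, -73) + C(221)) = ((-143 + (158/151)*135) + 5977)*(-171 + 6) = ((-143 + 21330/151) + 5977)*(-165) = (-263/151 + 5977)*(-165) = (902264/151)*(-165) = -148873560/151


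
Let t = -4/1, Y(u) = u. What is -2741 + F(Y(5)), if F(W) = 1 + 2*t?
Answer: -2748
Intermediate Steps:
t = -4 (t = -4*1 = -4)
F(W) = -7 (F(W) = 1 + 2*(-4) = 1 - 8 = -7)
-2741 + F(Y(5)) = -2741 - 7 = -2748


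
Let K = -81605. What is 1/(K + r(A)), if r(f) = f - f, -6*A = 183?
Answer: -1/81605 ≈ -1.2254e-5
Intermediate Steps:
A = -61/2 (A = -⅙*183 = -61/2 ≈ -30.500)
r(f) = 0
1/(K + r(A)) = 1/(-81605 + 0) = 1/(-81605) = -1/81605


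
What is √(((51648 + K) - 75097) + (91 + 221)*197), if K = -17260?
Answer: √20755 ≈ 144.07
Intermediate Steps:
√(((51648 + K) - 75097) + (91 + 221)*197) = √(((51648 - 17260) - 75097) + (91 + 221)*197) = √((34388 - 75097) + 312*197) = √(-40709 + 61464) = √20755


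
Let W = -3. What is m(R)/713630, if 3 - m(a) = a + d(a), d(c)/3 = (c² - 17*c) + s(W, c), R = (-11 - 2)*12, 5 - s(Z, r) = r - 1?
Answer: -81291/713630 ≈ -0.11391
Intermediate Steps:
s(Z, r) = 6 - r (s(Z, r) = 5 - (r - 1) = 5 - (-1 + r) = 5 + (1 - r) = 6 - r)
R = -156 (R = -13*12 = -156)
d(c) = 18 - 54*c + 3*c² (d(c) = 3*((c² - 17*c) + (6 - c)) = 3*(6 + c² - 18*c) = 18 - 54*c + 3*c²)
m(a) = -15 - 3*a² + 53*a (m(a) = 3 - (a + (18 - 54*a + 3*a²)) = 3 - (18 - 53*a + 3*a²) = 3 + (-18 - 3*a² + 53*a) = -15 - 3*a² + 53*a)
m(R)/713630 = (-15 - 3*(-156)² + 53*(-156))/713630 = (-15 - 3*24336 - 8268)*(1/713630) = (-15 - 73008 - 8268)*(1/713630) = -81291*1/713630 = -81291/713630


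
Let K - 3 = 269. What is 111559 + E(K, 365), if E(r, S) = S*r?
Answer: 210839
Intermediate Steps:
K = 272 (K = 3 + 269 = 272)
111559 + E(K, 365) = 111559 + 365*272 = 111559 + 99280 = 210839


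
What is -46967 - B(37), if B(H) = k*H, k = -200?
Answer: -39567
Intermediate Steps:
B(H) = -200*H
-46967 - B(37) = -46967 - (-200)*37 = -46967 - 1*(-7400) = -46967 + 7400 = -39567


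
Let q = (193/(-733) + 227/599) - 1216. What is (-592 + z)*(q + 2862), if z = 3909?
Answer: 2397378553922/439067 ≈ 5.4602e+6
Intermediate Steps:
q = -533854688/439067 (q = (193*(-1/733) + 227*(1/599)) - 1216 = (-193/733 + 227/599) - 1216 = 50784/439067 - 1216 = -533854688/439067 ≈ -1215.9)
(-592 + z)*(q + 2862) = (-592 + 3909)*(-533854688/439067 + 2862) = 3317*(722755066/439067) = 2397378553922/439067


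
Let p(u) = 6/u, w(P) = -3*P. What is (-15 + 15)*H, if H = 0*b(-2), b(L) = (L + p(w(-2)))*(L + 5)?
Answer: 0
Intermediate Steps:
b(L) = (1 + L)*(5 + L) (b(L) = (L + 6/((-3*(-2))))*(L + 5) = (L + 6/6)*(5 + L) = (L + 6*(⅙))*(5 + L) = (L + 1)*(5 + L) = (1 + L)*(5 + L))
H = 0 (H = 0*(5 + (-2)² + 6*(-2)) = 0*(5 + 4 - 12) = 0*(-3) = 0)
(-15 + 15)*H = (-15 + 15)*0 = 0*0 = 0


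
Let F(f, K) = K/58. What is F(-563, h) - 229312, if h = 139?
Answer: -13299957/58 ≈ -2.2931e+5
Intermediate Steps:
F(f, K) = K/58 (F(f, K) = K*(1/58) = K/58)
F(-563, h) - 229312 = (1/58)*139 - 229312 = 139/58 - 229312 = -13299957/58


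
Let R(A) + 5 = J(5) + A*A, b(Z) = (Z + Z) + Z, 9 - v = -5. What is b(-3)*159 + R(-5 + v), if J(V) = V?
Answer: -1350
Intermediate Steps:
v = 14 (v = 9 - 1*(-5) = 9 + 5 = 14)
b(Z) = 3*Z (b(Z) = 2*Z + Z = 3*Z)
R(A) = A² (R(A) = -5 + (5 + A*A) = -5 + (5 + A²) = A²)
b(-3)*159 + R(-5 + v) = (3*(-3))*159 + (-5 + 14)² = -9*159 + 9² = -1431 + 81 = -1350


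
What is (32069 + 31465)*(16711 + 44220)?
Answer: 3871190154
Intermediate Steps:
(32069 + 31465)*(16711 + 44220) = 63534*60931 = 3871190154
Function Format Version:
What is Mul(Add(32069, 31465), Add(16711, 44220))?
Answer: 3871190154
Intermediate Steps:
Mul(Add(32069, 31465), Add(16711, 44220)) = Mul(63534, 60931) = 3871190154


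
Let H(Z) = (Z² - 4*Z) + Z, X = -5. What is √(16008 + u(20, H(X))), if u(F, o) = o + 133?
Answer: √16181 ≈ 127.20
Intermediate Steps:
H(Z) = Z² - 3*Z
u(F, o) = 133 + o
√(16008 + u(20, H(X))) = √(16008 + (133 - 5*(-3 - 5))) = √(16008 + (133 - 5*(-8))) = √(16008 + (133 + 40)) = √(16008 + 173) = √16181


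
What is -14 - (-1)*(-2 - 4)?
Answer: -20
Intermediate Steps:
-14 - (-1)*(-2 - 4) = -14 - (-1)*(-6) = -14 - 1*6 = -14 - 6 = -20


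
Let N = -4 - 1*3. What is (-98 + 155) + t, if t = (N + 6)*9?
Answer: 48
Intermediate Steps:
N = -7 (N = -4 - 3 = -7)
t = -9 (t = (-7 + 6)*9 = -1*9 = -9)
(-98 + 155) + t = (-98 + 155) - 9 = 57 - 9 = 48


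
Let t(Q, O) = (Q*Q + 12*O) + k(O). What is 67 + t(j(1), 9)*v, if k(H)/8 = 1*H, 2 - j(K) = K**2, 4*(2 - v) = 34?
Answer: -2219/2 ≈ -1109.5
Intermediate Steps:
v = -13/2 (v = 2 - 1/4*34 = 2 - 17/2 = -13/2 ≈ -6.5000)
j(K) = 2 - K**2
k(H) = 8*H (k(H) = 8*(1*H) = 8*H)
t(Q, O) = Q**2 + 20*O (t(Q, O) = (Q*Q + 12*O) + 8*O = (Q**2 + 12*O) + 8*O = Q**2 + 20*O)
67 + t(j(1), 9)*v = 67 + ((2 - 1*1**2)**2 + 20*9)*(-13/2) = 67 + ((2 - 1*1)**2 + 180)*(-13/2) = 67 + ((2 - 1)**2 + 180)*(-13/2) = 67 + (1**2 + 180)*(-13/2) = 67 + (1 + 180)*(-13/2) = 67 + 181*(-13/2) = 67 - 2353/2 = -2219/2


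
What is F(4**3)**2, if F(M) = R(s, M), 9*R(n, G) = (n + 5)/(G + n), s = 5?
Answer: 100/385641 ≈ 0.00025931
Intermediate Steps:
R(n, G) = (5 + n)/(9*(G + n)) (R(n, G) = ((n + 5)/(G + n))/9 = ((5 + n)/(G + n))/9 = (5 + n)/(9*(G + n)))
F(M) = 10/(9*(5 + M)) (F(M) = (5 + 5)/(9*(M + 5)) = (1/9)*10/(5 + M) = 10/(9*(5 + M)))
F(4**3)**2 = (10/(9*(5 + 4**3)))**2 = (10/(9*(5 + 64)))**2 = ((10/9)/69)**2 = ((10/9)*(1/69))**2 = (10/621)**2 = 100/385641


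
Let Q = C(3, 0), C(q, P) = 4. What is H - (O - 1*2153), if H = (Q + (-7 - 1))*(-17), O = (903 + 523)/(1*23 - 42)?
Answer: 43625/19 ≈ 2296.1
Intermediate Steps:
Q = 4
O = -1426/19 (O = 1426/(23 - 42) = 1426/(-19) = 1426*(-1/19) = -1426/19 ≈ -75.053)
H = 68 (H = (4 + (-7 - 1))*(-17) = (4 - 8)*(-17) = -4*(-17) = 68)
H - (O - 1*2153) = 68 - (-1426/19 - 1*2153) = 68 - (-1426/19 - 2153) = 68 - 1*(-42333/19) = 68 + 42333/19 = 43625/19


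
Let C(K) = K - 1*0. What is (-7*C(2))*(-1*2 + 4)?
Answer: -28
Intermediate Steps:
C(K) = K (C(K) = K + 0 = K)
(-7*C(2))*(-1*2 + 4) = (-7*2)*(-1*2 + 4) = -14*(-2 + 4) = -14*2 = -28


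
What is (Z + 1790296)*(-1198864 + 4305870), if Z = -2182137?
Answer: -1217452338046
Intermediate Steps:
(Z + 1790296)*(-1198864 + 4305870) = (-2182137 + 1790296)*(-1198864 + 4305870) = -391841*3107006 = -1217452338046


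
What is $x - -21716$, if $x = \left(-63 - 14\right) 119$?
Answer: $12553$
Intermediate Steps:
$x = -9163$ ($x = \left(-77\right) 119 = -9163$)
$x - -21716 = -9163 - -21716 = -9163 + 21716 = 12553$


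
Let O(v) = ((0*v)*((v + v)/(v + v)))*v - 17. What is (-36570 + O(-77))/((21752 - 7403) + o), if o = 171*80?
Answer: -36587/28029 ≈ -1.3053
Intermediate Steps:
O(v) = -17 (O(v) = (0*((2*v)/((2*v))))*v - 17 = (0*((2*v)*(1/(2*v))))*v - 17 = (0*1)*v - 17 = 0*v - 17 = 0 - 17 = -17)
o = 13680
(-36570 + O(-77))/((21752 - 7403) + o) = (-36570 - 17)/((21752 - 7403) + 13680) = -36587/(14349 + 13680) = -36587/28029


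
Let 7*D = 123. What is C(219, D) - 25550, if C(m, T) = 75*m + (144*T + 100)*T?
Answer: 1817551/49 ≈ 37093.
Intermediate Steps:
D = 123/7 (D = (1/7)*123 = 123/7 ≈ 17.571)
C(m, T) = 75*m + T*(100 + 144*T) (C(m, T) = 75*m + (100 + 144*T)*T = 75*m + T*(100 + 144*T))
C(219, D) - 25550 = (75*219 + 100*(123/7) + 144*(123/7)**2) - 25550 = (16425 + 12300/7 + 144*(15129/49)) - 25550 = (16425 + 12300/7 + 2178576/49) - 25550 = 3069501/49 - 25550 = 1817551/49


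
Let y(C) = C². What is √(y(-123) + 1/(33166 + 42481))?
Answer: 2*√40914568838/3289 ≈ 123.00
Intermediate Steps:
√(y(-123) + 1/(33166 + 42481)) = √((-123)² + 1/(33166 + 42481)) = √(15129 + 1/75647) = √(1144463464/75647) = 2*√40914568838/3289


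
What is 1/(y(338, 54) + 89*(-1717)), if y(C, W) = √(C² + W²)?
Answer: -1513/231204909 - 2*√29290/23351695809 ≈ -6.5586e-6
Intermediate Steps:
1/(y(338, 54) + 89*(-1717)) = 1/(√(338² + 54²) + 89*(-1717)) = 1/(√(114244 + 2916) - 152813) = 1/(√117160 - 152813) = 1/(2*√29290 - 152813) = 1/(-152813 + 2*√29290)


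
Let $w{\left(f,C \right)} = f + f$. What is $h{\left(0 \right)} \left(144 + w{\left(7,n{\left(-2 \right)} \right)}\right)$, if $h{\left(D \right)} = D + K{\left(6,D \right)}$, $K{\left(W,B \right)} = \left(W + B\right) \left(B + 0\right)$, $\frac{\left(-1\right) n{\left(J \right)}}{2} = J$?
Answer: $0$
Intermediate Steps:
$n{\left(J \right)} = - 2 J$
$w{\left(f,C \right)} = 2 f$
$K{\left(W,B \right)} = B \left(B + W\right)$ ($K{\left(W,B \right)} = \left(B + W\right) B = B \left(B + W\right)$)
$h{\left(D \right)} = D + D \left(6 + D\right)$ ($h{\left(D \right)} = D + D \left(D + 6\right) = D + D \left(6 + D\right)$)
$h{\left(0 \right)} \left(144 + w{\left(7,n{\left(-2 \right)} \right)}\right) = 0 \left(7 + 0\right) \left(144 + 2 \cdot 7\right) = 0 \cdot 7 \left(144 + 14\right) = 0 \cdot 158 = 0$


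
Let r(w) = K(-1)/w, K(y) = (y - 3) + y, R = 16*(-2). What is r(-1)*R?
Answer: -160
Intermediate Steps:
R = -32
K(y) = -3 + 2*y (K(y) = (-3 + y) + y = -3 + 2*y)
r(w) = -5/w (r(w) = (-3 + 2*(-1))/w = (-3 - 2)/w = -5/w)
r(-1)*R = -5/(-1)*(-32) = -5*(-1)*(-32) = 5*(-32) = -160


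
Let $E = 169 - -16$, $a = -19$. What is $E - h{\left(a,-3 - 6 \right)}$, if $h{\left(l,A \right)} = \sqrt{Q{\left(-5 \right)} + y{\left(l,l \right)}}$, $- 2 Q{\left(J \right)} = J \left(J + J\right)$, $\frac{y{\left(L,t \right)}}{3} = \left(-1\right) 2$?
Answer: $185 - i \sqrt{31} \approx 185.0 - 5.5678 i$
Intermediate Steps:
$y{\left(L,t \right)} = -6$ ($y{\left(L,t \right)} = 3 \left(\left(-1\right) 2\right) = 3 \left(-2\right) = -6$)
$Q{\left(J \right)} = - J^{2}$ ($Q{\left(J \right)} = - \frac{J \left(J + J\right)}{2} = - \frac{J 2 J}{2} = - \frac{2 J^{2}}{2} = - J^{2}$)
$h{\left(l,A \right)} = i \sqrt{31}$ ($h{\left(l,A \right)} = \sqrt{- \left(-5\right)^{2} - 6} = \sqrt{\left(-1\right) 25 - 6} = \sqrt{-25 - 6} = \sqrt{-31} = i \sqrt{31}$)
$E = 185$ ($E = 169 + 16 = 185$)
$E - h{\left(a,-3 - 6 \right)} = 185 - i \sqrt{31}$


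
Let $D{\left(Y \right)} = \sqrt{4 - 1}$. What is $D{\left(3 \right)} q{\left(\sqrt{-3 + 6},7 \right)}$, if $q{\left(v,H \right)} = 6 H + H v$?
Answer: $21 + 42 \sqrt{3} \approx 93.746$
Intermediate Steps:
$D{\left(Y \right)} = \sqrt{3}$
$D{\left(3 \right)} q{\left(\sqrt{-3 + 6},7 \right)} = \sqrt{3} \cdot 7 \left(6 + \sqrt{-3 + 6}\right) = \sqrt{3} \cdot 7 \left(6 + \sqrt{3}\right) = \sqrt{3} \left(42 + 7 \sqrt{3}\right)$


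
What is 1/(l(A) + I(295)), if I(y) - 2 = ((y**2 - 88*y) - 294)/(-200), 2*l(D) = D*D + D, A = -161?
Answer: 200/2515629 ≈ 7.9503e-5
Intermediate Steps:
l(D) = D/2 + D**2/2 (l(D) = (D*D + D)/2 = (D**2 + D)/2 = (D + D**2)/2 = D/2 + D**2/2)
I(y) = 347/100 - y**2/200 + 11*y/25 (I(y) = 2 + ((y**2 - 88*y) - 294)/(-200) = 2 + (-294 + y**2 - 88*y)*(-1/200) = 2 + (147/100 - y**2/200 + 11*y/25) = 347/100 - y**2/200 + 11*y/25)
1/(l(A) + I(295)) = 1/((1/2)*(-161)*(1 - 161) + (347/100 - 1/200*295**2 + (11/25)*295)) = 1/((1/2)*(-161)*(-160) + (347/100 - 1/200*87025 + 649/5)) = 1/(12880 + (347/100 - 3481/8 + 649/5)) = 1/(12880 - 60371/200) = 1/(2515629/200) = 200/2515629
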